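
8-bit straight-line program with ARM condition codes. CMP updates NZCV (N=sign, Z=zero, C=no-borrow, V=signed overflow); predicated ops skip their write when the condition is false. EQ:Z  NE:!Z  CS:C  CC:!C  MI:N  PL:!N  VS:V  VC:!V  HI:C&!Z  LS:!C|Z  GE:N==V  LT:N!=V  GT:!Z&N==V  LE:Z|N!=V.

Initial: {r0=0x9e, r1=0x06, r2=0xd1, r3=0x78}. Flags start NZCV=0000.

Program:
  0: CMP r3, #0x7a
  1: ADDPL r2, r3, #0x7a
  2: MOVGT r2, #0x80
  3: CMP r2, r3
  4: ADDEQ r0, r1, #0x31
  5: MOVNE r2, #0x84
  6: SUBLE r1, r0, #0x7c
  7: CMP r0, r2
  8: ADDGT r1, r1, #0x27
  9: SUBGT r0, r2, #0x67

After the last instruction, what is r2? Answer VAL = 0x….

0: ✓ CMP  NZCV=1000
1: · ADDPL
2: · MOVGT
3: ✓ CMP  NZCV=0011
4: · ADDEQ
5: ✓ MOVNE  r2←0x84
6: ✓ SUBLE  r1←0x22
7: ✓ CMP  NZCV=0010
8: ✓ ADDGT  r1←0x49
9: ✓ SUBGT  r0←0x1d

VAL = 0x84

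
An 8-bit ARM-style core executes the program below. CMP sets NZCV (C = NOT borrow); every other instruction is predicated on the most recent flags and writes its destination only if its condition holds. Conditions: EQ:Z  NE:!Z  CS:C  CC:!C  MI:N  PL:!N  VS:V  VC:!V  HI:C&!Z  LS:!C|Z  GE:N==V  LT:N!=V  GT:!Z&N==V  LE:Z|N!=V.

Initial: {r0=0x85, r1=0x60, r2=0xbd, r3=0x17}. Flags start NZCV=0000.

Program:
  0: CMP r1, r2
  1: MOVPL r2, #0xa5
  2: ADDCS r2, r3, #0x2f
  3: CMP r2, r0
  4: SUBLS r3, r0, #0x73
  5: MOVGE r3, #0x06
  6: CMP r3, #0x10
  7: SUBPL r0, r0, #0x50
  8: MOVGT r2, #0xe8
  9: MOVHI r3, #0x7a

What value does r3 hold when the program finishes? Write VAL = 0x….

0: ✓ CMP  NZCV=1001
1: · MOVPL
2: · ADDCS
3: ✓ CMP  NZCV=0010
4: · SUBLS
5: ✓ MOVGE  r3←0x06
6: ✓ CMP  NZCV=1000
7: · SUBPL
8: · MOVGT
9: · MOVHI

VAL = 0x06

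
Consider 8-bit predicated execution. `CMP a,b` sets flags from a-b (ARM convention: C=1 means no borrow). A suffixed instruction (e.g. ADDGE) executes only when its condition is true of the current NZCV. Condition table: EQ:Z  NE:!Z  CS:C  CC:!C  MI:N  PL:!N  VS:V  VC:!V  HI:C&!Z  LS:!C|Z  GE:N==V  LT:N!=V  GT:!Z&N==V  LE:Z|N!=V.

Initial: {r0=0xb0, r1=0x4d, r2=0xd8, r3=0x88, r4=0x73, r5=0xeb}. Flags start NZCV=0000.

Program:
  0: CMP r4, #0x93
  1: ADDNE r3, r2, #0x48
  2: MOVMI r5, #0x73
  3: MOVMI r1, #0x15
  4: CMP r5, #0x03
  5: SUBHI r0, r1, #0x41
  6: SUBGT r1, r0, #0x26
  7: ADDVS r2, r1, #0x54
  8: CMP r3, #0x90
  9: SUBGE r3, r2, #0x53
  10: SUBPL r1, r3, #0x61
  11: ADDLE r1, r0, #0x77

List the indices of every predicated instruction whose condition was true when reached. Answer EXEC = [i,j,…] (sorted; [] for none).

0: ✓ CMP  NZCV=1001
1: ✓ ADDNE  r3←0x20
2: ✓ MOVMI  r5←0x73
3: ✓ MOVMI  r1←0x15
4: ✓ CMP  NZCV=0010
5: ✓ SUBHI  r0←0xd4
6: ✓ SUBGT  r1←0xae
7: · ADDVS
8: ✓ CMP  NZCV=1001
9: ✓ SUBGE  r3←0x85
10: · SUBPL
11: · ADDLE

EXEC = [1,2,3,5,6,9]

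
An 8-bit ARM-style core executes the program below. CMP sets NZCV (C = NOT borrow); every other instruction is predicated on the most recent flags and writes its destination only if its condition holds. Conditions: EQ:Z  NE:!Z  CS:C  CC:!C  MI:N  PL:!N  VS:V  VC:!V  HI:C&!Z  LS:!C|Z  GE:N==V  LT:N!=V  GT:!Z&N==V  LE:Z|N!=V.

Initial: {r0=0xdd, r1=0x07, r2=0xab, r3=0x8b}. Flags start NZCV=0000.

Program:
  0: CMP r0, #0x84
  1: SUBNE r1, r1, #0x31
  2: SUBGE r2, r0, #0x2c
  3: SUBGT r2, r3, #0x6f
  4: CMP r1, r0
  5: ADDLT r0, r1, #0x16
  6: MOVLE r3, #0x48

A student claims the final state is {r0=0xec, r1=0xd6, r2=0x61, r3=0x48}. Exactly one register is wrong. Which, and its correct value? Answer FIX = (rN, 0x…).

FIX = (r2, 0x1c)

0: ✓ CMP  NZCV=0010
1: ✓ SUBNE  r1←0xd6
2: ✓ SUBGE  r2←0xb1
3: ✓ SUBGT  r2←0x1c
4: ✓ CMP  NZCV=1000
5: ✓ ADDLT  r0←0xec
6: ✓ MOVLE  r3←0x48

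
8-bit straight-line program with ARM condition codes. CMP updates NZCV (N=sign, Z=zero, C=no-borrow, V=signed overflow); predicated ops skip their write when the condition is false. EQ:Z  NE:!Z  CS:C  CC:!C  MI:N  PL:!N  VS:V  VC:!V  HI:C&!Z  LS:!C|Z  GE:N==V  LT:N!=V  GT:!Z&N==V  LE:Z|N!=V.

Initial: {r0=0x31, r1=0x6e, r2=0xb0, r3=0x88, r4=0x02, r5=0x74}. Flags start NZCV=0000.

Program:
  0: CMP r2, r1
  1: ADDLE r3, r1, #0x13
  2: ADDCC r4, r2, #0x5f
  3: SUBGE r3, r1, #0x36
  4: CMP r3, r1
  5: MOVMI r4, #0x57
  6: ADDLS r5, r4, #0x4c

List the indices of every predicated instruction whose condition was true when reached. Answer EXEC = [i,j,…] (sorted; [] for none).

[0] flags=0011 → (cmp)
[1] flags=0011 LE?T → r3=0x81
[2] flags=0011 CC?F → skip
[3] flags=0011 GE?F → skip
[4] flags=0011 → (cmp)
[5] flags=0011 MI?F → skip
[6] flags=0011 LS?F → skip

EXEC = [1]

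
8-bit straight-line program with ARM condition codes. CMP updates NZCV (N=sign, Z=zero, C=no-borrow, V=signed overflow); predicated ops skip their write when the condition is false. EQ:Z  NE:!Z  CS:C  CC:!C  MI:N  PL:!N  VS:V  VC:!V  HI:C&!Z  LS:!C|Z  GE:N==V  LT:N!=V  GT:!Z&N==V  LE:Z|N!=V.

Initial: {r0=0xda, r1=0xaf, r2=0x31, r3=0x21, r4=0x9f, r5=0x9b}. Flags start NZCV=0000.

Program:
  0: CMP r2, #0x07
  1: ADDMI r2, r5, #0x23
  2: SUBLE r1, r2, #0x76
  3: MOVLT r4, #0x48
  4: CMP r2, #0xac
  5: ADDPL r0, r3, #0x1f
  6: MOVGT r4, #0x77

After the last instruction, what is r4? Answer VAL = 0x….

[0] flags=0010 → (cmp)
[1] flags=0010 MI?F → skip
[2] flags=0010 LE?F → skip
[3] flags=0010 LT?F → skip
[4] flags=1001 → (cmp)
[5] flags=1001 PL?F → skip
[6] flags=1001 GT?T → r4=0x77

VAL = 0x77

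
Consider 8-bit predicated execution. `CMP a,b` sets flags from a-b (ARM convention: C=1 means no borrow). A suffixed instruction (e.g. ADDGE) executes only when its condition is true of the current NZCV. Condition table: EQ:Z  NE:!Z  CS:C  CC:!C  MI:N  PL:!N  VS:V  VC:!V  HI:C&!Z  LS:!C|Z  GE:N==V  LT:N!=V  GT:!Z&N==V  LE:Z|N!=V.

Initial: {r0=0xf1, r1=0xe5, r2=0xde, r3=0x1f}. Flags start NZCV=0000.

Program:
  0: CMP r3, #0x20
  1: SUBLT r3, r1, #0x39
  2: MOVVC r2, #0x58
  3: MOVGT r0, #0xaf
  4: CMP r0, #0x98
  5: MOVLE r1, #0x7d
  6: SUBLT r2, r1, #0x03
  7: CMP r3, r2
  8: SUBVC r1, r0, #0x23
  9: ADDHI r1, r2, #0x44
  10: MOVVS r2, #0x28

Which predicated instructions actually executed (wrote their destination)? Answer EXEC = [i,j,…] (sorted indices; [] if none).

[0] flags=1000 → (cmp)
[1] flags=1000 LT?T → r3=0xac
[2] flags=1000 VC?T → r2=0x58
[3] flags=1000 GT?F → skip
[4] flags=0010 → (cmp)
[5] flags=0010 LE?F → skip
[6] flags=0010 LT?F → skip
[7] flags=0011 → (cmp)
[8] flags=0011 VC?F → skip
[9] flags=0011 HI?T → r1=0x9c
[10] flags=0011 VS?T → r2=0x28

EXEC = [1,2,9,10]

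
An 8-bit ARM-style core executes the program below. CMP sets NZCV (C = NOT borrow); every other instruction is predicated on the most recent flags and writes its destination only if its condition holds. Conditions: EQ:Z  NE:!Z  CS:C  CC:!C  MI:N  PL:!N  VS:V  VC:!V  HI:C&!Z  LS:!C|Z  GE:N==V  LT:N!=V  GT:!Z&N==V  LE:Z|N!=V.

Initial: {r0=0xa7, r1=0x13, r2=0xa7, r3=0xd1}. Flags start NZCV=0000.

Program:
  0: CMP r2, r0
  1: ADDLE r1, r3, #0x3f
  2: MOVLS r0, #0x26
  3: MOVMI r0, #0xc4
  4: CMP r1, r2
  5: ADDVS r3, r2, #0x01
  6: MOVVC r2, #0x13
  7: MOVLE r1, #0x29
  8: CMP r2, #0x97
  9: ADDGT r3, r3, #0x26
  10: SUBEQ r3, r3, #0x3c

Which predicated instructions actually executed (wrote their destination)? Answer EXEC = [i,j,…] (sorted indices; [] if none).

EXEC = [1,2,6,9]

[0] flags=0110 → (cmp)
[1] flags=0110 LE?T → r1=0x10
[2] flags=0110 LS?T → r0=0x26
[3] flags=0110 MI?F → skip
[4] flags=0000 → (cmp)
[5] flags=0000 VS?F → skip
[6] flags=0000 VC?T → r2=0x13
[7] flags=0000 LE?F → skip
[8] flags=0000 → (cmp)
[9] flags=0000 GT?T → r3=0xf7
[10] flags=0000 EQ?F → skip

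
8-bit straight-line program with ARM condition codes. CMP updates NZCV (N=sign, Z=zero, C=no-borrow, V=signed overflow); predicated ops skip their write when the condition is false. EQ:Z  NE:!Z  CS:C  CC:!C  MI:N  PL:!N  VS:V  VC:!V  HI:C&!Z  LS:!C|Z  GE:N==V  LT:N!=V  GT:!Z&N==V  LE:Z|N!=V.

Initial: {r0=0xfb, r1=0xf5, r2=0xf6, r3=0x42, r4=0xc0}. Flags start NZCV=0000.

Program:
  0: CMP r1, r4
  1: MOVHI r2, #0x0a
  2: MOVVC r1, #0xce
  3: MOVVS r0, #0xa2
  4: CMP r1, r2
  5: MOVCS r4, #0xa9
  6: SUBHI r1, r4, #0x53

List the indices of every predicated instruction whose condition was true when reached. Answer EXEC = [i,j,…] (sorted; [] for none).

EXEC = [1,2,5,6]

[0] flags=0010 → (cmp)
[1] flags=0010 HI?T → r2=0x0a
[2] flags=0010 VC?T → r1=0xce
[3] flags=0010 VS?F → skip
[4] flags=1010 → (cmp)
[5] flags=1010 CS?T → r4=0xa9
[6] flags=1010 HI?T → r1=0x56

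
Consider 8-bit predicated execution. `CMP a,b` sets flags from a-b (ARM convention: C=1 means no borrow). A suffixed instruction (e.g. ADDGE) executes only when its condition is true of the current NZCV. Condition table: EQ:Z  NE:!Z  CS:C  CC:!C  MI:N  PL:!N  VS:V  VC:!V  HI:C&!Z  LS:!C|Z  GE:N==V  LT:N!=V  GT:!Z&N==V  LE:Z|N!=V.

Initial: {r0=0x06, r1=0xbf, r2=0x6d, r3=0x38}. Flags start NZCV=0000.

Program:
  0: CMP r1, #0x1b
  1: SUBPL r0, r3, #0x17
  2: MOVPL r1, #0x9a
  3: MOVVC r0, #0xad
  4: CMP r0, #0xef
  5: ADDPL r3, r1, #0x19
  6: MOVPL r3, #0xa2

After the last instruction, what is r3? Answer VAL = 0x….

0: ✓ CMP  NZCV=1010
1: · SUBPL
2: · MOVPL
3: ✓ MOVVC  r0←0xad
4: ✓ CMP  NZCV=1000
5: · ADDPL
6: · MOVPL

VAL = 0x38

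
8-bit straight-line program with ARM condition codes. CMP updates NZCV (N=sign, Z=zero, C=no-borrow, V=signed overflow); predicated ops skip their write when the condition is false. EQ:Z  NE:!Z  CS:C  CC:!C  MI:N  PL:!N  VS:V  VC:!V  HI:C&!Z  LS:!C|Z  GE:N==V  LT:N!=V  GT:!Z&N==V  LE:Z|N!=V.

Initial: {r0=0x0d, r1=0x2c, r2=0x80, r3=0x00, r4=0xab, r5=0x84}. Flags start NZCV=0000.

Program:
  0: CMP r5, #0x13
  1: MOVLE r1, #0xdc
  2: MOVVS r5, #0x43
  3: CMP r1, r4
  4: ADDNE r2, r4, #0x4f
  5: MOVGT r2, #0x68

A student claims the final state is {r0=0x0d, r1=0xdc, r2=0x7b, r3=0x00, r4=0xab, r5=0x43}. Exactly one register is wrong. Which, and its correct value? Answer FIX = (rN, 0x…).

FIX = (r2, 0x68)

0: ✓ CMP  NZCV=0011
1: ✓ MOVLE  r1←0xdc
2: ✓ MOVVS  r5←0x43
3: ✓ CMP  NZCV=0010
4: ✓ ADDNE  r2←0xfa
5: ✓ MOVGT  r2←0x68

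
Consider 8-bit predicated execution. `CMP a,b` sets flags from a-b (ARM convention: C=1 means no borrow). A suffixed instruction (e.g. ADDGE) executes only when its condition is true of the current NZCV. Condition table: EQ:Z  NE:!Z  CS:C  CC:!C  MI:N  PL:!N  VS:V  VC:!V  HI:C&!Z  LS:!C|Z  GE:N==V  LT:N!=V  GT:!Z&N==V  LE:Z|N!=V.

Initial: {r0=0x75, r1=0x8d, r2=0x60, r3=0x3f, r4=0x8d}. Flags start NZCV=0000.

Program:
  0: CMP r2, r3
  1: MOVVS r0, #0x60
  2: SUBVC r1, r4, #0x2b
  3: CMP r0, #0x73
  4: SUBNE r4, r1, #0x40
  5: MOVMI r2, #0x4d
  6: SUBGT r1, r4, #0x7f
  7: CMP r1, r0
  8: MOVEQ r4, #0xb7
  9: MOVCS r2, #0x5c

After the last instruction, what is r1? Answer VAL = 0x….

VAL = 0xa3

0: ✓ CMP  NZCV=0010
1: · MOVVS
2: ✓ SUBVC  r1←0x62
3: ✓ CMP  NZCV=0010
4: ✓ SUBNE  r4←0x22
5: · MOVMI
6: ✓ SUBGT  r1←0xa3
7: ✓ CMP  NZCV=0011
8: · MOVEQ
9: ✓ MOVCS  r2←0x5c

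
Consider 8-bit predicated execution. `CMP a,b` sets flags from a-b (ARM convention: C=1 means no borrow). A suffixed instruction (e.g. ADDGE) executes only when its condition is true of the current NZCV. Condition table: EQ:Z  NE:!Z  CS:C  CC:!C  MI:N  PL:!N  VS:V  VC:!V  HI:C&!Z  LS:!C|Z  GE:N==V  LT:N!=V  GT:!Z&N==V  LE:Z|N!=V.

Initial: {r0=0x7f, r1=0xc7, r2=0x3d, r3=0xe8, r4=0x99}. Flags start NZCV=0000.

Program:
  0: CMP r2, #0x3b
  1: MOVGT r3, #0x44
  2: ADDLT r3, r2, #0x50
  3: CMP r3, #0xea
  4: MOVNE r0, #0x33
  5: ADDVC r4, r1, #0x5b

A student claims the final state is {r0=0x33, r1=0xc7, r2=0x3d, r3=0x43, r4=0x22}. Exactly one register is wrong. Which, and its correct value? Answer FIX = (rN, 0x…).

FIX = (r3, 0x44)

[0] flags=0010 → (cmp)
[1] flags=0010 GT?T → r3=0x44
[2] flags=0010 LT?F → skip
[3] flags=0000 → (cmp)
[4] flags=0000 NE?T → r0=0x33
[5] flags=0000 VC?T → r4=0x22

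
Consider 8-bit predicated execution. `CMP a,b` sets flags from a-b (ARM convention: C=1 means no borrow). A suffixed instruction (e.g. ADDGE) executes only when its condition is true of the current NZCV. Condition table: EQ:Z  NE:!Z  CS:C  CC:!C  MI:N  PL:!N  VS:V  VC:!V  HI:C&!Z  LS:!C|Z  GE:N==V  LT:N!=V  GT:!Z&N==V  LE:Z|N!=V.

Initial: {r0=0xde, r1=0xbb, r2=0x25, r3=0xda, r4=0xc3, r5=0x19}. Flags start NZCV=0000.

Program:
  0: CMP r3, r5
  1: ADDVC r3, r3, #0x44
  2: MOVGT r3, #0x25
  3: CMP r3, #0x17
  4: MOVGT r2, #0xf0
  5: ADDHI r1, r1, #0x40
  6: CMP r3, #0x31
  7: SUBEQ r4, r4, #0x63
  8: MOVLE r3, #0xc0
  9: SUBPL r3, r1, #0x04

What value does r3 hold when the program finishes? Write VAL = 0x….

VAL = 0xc0

0: ✓ CMP  NZCV=1010
1: ✓ ADDVC  r3←0x1e
2: · MOVGT
3: ✓ CMP  NZCV=0010
4: ✓ MOVGT  r2←0xf0
5: ✓ ADDHI  r1←0xfb
6: ✓ CMP  NZCV=1000
7: · SUBEQ
8: ✓ MOVLE  r3←0xc0
9: · SUBPL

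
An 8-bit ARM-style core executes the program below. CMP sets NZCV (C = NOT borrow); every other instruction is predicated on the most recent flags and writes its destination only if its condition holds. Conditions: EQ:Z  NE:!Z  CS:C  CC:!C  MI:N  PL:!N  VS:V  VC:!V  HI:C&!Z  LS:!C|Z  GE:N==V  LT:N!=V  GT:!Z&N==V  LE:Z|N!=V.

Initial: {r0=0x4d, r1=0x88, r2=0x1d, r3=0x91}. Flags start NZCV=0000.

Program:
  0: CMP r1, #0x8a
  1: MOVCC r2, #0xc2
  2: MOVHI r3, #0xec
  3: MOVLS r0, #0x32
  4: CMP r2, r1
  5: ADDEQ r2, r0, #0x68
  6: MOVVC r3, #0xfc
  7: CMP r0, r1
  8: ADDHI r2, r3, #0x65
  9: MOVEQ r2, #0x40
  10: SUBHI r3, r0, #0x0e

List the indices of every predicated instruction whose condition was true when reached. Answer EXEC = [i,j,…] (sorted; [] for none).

0: ✓ CMP  NZCV=1000
1: ✓ MOVCC  r2←0xc2
2: · MOVHI
3: ✓ MOVLS  r0←0x32
4: ✓ CMP  NZCV=0010
5: · ADDEQ
6: ✓ MOVVC  r3←0xfc
7: ✓ CMP  NZCV=1001
8: · ADDHI
9: · MOVEQ
10: · SUBHI

EXEC = [1,3,6]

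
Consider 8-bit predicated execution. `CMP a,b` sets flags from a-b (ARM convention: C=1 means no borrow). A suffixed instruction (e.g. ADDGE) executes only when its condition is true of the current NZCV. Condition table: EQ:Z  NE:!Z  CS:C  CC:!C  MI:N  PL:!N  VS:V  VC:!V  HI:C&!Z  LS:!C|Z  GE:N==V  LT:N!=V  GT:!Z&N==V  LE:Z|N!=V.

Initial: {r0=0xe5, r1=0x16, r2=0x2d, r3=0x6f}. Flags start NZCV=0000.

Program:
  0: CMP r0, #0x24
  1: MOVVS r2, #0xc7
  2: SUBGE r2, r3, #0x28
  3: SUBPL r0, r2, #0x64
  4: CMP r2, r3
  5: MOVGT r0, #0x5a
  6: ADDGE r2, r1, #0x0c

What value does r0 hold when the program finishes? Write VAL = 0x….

VAL = 0xe5

0: ✓ CMP  NZCV=1010
1: · MOVVS
2: · SUBGE
3: · SUBPL
4: ✓ CMP  NZCV=1000
5: · MOVGT
6: · ADDGE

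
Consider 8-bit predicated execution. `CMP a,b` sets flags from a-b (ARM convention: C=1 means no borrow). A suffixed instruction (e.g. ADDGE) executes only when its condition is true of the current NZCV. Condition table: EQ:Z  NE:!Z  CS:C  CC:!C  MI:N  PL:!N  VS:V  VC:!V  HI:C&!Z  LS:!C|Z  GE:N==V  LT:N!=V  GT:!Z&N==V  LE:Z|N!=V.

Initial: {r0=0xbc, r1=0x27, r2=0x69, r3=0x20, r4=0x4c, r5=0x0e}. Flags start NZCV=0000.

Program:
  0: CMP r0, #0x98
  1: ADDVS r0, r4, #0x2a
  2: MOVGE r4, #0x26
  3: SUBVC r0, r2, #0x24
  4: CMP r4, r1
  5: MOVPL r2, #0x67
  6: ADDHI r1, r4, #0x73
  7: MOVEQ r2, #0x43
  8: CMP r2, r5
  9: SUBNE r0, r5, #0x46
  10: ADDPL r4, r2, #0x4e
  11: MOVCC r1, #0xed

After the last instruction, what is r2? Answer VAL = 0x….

0: ✓ CMP  NZCV=0010
1: · ADDVS
2: ✓ MOVGE  r4←0x26
3: ✓ SUBVC  r0←0x45
4: ✓ CMP  NZCV=1000
5: · MOVPL
6: · ADDHI
7: · MOVEQ
8: ✓ CMP  NZCV=0010
9: ✓ SUBNE  r0←0xc8
10: ✓ ADDPL  r4←0xb7
11: · MOVCC

VAL = 0x69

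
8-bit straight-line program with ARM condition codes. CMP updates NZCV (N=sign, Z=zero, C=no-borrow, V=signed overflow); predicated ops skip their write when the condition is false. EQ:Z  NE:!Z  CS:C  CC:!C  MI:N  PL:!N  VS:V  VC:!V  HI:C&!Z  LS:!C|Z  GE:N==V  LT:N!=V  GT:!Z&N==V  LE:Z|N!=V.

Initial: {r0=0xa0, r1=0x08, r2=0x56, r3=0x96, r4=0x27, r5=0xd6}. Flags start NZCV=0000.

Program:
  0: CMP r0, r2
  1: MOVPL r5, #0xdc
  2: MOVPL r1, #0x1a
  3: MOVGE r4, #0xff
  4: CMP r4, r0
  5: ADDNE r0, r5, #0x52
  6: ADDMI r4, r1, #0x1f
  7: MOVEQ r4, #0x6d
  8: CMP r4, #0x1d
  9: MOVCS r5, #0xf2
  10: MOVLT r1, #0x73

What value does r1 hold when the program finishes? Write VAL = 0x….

[0] flags=0011 → (cmp)
[1] flags=0011 PL?T → r5=0xdc
[2] flags=0011 PL?T → r1=0x1a
[3] flags=0011 GE?F → skip
[4] flags=1001 → (cmp)
[5] flags=1001 NE?T → r0=0x2e
[6] flags=1001 MI?T → r4=0x39
[7] flags=1001 EQ?F → skip
[8] flags=0010 → (cmp)
[9] flags=0010 CS?T → r5=0xf2
[10] flags=0010 LT?F → skip

VAL = 0x1a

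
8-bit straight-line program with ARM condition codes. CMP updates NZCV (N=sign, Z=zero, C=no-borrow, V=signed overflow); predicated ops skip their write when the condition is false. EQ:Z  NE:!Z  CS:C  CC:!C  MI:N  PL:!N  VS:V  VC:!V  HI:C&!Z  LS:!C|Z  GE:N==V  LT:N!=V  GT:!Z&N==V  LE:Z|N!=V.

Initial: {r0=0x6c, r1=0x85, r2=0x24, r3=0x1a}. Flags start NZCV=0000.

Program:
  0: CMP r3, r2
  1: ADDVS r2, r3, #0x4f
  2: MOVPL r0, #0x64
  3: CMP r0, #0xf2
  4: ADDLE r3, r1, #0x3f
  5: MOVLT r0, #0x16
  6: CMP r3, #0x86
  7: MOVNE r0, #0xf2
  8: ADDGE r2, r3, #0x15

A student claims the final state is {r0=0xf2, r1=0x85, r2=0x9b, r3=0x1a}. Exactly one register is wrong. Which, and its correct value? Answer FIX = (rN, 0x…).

[0] flags=1000 → (cmp)
[1] flags=1000 VS?F → skip
[2] flags=1000 PL?F → skip
[3] flags=0000 → (cmp)
[4] flags=0000 LE?F → skip
[5] flags=0000 LT?F → skip
[6] flags=1001 → (cmp)
[7] flags=1001 NE?T → r0=0xf2
[8] flags=1001 GE?T → r2=0x2f

FIX = (r2, 0x2f)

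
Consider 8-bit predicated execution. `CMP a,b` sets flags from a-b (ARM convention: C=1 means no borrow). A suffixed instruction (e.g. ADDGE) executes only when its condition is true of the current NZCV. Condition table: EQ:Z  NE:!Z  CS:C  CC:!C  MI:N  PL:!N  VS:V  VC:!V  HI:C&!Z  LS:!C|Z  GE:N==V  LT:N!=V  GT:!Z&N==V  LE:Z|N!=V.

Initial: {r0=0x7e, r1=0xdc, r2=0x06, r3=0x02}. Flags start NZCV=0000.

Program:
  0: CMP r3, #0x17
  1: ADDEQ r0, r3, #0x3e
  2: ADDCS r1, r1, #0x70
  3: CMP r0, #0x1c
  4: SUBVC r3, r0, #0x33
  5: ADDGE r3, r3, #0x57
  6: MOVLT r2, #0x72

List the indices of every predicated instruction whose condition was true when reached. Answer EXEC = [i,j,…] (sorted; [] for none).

0: ✓ CMP  NZCV=1000
1: · ADDEQ
2: · ADDCS
3: ✓ CMP  NZCV=0010
4: ✓ SUBVC  r3←0x4b
5: ✓ ADDGE  r3←0xa2
6: · MOVLT

EXEC = [4,5]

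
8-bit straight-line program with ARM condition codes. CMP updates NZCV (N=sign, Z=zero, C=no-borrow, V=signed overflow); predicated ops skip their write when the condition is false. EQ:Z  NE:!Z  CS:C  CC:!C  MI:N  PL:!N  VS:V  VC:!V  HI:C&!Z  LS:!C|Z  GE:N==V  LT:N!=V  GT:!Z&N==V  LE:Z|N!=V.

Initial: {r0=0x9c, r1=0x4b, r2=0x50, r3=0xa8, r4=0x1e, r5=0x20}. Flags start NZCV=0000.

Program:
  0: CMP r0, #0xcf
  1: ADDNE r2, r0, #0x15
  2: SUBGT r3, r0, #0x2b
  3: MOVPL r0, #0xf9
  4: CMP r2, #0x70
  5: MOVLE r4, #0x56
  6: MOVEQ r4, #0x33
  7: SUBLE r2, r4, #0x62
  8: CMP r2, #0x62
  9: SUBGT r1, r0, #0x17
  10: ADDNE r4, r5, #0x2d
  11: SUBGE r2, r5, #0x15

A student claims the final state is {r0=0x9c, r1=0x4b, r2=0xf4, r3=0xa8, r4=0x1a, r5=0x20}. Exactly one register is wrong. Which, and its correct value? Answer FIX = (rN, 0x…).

FIX = (r4, 0x4d)

0: ✓ CMP  NZCV=1000
1: ✓ ADDNE  r2←0xb1
2: · SUBGT
3: · MOVPL
4: ✓ CMP  NZCV=0011
5: ✓ MOVLE  r4←0x56
6: · MOVEQ
7: ✓ SUBLE  r2←0xf4
8: ✓ CMP  NZCV=1010
9: · SUBGT
10: ✓ ADDNE  r4←0x4d
11: · SUBGE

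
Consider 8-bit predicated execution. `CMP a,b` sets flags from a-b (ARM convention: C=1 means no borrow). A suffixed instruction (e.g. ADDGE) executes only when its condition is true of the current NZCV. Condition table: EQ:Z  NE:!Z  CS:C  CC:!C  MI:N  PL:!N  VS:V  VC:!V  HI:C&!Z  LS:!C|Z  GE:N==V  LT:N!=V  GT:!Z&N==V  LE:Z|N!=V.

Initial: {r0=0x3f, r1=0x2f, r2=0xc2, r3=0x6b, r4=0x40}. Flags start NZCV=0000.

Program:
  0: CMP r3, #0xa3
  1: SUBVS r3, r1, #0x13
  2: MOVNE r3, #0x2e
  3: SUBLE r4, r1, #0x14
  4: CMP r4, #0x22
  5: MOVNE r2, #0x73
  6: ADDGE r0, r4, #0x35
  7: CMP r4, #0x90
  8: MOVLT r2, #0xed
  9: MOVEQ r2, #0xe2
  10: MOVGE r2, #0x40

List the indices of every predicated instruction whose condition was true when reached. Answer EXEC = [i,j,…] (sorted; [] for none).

EXEC = [1,2,5,6,10]

[0] flags=1001 → (cmp)
[1] flags=1001 VS?T → r3=0x1c
[2] flags=1001 NE?T → r3=0x2e
[3] flags=1001 LE?F → skip
[4] flags=0010 → (cmp)
[5] flags=0010 NE?T → r2=0x73
[6] flags=0010 GE?T → r0=0x75
[7] flags=1001 → (cmp)
[8] flags=1001 LT?F → skip
[9] flags=1001 EQ?F → skip
[10] flags=1001 GE?T → r2=0x40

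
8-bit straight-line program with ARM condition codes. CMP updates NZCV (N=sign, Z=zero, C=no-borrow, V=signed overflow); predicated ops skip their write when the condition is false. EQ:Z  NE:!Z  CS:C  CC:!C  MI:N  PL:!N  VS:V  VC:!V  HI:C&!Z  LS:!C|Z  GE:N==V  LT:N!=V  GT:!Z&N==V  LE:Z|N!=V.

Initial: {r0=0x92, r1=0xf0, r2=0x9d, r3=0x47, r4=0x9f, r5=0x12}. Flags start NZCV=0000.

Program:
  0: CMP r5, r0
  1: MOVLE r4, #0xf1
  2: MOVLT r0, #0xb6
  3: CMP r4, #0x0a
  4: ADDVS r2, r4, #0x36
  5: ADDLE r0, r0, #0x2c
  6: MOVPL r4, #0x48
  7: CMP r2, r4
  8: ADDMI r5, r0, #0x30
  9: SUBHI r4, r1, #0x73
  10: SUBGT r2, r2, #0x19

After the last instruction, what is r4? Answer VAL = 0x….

0: ✓ CMP  NZCV=1001
1: · MOVLE
2: · MOVLT
3: ✓ CMP  NZCV=1010
4: · ADDVS
5: ✓ ADDLE  r0←0xbe
6: · MOVPL
7: ✓ CMP  NZCV=1000
8: ✓ ADDMI  r5←0xee
9: · SUBHI
10: · SUBGT

VAL = 0x9f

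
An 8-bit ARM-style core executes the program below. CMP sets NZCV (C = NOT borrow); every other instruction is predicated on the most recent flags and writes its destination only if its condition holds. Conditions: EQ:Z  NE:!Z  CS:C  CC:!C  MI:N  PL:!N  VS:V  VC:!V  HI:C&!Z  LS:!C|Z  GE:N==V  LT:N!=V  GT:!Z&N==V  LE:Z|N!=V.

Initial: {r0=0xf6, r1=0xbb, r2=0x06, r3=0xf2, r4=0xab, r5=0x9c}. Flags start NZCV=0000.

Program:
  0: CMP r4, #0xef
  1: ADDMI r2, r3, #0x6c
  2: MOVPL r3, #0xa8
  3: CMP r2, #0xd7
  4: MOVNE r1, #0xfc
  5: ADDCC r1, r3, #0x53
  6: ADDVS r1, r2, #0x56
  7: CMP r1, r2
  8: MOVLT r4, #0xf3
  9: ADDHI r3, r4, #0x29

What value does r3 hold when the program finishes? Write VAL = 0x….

VAL = 0x1c

[0] flags=1000 → (cmp)
[1] flags=1000 MI?T → r2=0x5e
[2] flags=1000 PL?F → skip
[3] flags=1001 → (cmp)
[4] flags=1001 NE?T → r1=0xfc
[5] flags=1001 CC?T → r1=0x45
[6] flags=1001 VS?T → r1=0xb4
[7] flags=0011 → (cmp)
[8] flags=0011 LT?T → r4=0xf3
[9] flags=0011 HI?T → r3=0x1c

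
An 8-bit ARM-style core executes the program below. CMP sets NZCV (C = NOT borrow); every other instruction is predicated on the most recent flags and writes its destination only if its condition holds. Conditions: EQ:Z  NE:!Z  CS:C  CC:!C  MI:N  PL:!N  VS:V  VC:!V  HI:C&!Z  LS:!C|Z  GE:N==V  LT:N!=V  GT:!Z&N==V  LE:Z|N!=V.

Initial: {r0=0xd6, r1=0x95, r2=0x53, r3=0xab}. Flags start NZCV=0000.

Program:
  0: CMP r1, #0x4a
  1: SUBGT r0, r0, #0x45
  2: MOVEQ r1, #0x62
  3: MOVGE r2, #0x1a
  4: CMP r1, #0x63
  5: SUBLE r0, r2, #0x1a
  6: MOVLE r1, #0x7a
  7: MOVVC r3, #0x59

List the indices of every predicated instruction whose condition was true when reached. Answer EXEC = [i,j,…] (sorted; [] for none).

EXEC = [5,6]

[0] flags=0011 → (cmp)
[1] flags=0011 GT?F → skip
[2] flags=0011 EQ?F → skip
[3] flags=0011 GE?F → skip
[4] flags=0011 → (cmp)
[5] flags=0011 LE?T → r0=0x39
[6] flags=0011 LE?T → r1=0x7a
[7] flags=0011 VC?F → skip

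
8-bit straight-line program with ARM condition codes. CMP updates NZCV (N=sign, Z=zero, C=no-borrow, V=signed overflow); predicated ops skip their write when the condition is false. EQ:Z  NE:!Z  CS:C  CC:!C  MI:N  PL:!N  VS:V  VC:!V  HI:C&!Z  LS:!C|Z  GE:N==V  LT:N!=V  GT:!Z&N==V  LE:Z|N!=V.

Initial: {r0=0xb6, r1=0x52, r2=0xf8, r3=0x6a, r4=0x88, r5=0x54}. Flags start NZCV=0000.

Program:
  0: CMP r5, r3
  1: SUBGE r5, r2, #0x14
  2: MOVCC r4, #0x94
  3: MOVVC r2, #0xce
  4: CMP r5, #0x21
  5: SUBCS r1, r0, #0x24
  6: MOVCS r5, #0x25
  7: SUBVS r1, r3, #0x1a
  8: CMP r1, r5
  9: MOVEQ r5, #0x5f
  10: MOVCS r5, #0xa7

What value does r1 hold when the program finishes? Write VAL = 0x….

VAL = 0x92

0: ✓ CMP  NZCV=1000
1: · SUBGE
2: ✓ MOVCC  r4←0x94
3: ✓ MOVVC  r2←0xce
4: ✓ CMP  NZCV=0010
5: ✓ SUBCS  r1←0x92
6: ✓ MOVCS  r5←0x25
7: · SUBVS
8: ✓ CMP  NZCV=0011
9: · MOVEQ
10: ✓ MOVCS  r5←0xa7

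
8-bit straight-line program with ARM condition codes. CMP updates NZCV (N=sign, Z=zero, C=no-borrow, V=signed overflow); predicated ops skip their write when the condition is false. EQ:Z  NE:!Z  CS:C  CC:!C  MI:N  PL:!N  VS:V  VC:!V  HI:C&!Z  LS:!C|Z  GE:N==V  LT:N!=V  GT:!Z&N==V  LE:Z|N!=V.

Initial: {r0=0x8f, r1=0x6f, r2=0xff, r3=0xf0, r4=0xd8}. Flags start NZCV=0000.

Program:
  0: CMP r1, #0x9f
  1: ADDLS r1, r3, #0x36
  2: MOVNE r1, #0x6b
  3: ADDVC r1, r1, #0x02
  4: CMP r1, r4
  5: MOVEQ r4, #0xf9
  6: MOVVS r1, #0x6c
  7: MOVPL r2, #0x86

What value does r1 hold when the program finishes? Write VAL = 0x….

[0] flags=1001 → (cmp)
[1] flags=1001 LS?T → r1=0x26
[2] flags=1001 NE?T → r1=0x6b
[3] flags=1001 VC?F → skip
[4] flags=1001 → (cmp)
[5] flags=1001 EQ?F → skip
[6] flags=1001 VS?T → r1=0x6c
[7] flags=1001 PL?F → skip

VAL = 0x6c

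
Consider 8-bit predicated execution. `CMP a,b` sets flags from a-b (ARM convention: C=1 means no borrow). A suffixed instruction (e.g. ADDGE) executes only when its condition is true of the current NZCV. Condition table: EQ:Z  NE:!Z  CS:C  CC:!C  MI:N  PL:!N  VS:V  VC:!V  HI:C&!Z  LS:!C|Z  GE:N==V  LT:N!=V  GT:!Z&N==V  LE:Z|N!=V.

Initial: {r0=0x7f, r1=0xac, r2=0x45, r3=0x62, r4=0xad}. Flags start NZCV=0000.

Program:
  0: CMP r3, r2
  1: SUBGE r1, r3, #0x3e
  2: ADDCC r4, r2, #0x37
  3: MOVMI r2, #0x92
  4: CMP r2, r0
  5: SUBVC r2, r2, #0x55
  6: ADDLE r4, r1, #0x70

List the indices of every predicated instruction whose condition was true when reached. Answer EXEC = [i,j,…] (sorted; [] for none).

0: ✓ CMP  NZCV=0010
1: ✓ SUBGE  r1←0x24
2: · ADDCC
3: · MOVMI
4: ✓ CMP  NZCV=1000
5: ✓ SUBVC  r2←0xf0
6: ✓ ADDLE  r4←0x94

EXEC = [1,5,6]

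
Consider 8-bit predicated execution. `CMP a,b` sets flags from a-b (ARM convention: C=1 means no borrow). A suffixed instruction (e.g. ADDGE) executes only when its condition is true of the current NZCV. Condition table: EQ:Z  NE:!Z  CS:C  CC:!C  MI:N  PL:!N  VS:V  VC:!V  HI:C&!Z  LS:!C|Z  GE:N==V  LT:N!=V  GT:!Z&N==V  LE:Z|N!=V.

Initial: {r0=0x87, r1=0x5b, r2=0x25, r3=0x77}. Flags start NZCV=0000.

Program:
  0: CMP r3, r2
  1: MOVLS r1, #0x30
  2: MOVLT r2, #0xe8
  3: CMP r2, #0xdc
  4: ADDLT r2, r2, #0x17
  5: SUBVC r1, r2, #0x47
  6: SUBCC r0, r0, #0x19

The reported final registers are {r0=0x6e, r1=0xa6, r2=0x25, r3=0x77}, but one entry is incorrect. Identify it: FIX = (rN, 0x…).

FIX = (r1, 0xde)

0: ✓ CMP  NZCV=0010
1: · MOVLS
2: · MOVLT
3: ✓ CMP  NZCV=0000
4: · ADDLT
5: ✓ SUBVC  r1←0xde
6: ✓ SUBCC  r0←0x6e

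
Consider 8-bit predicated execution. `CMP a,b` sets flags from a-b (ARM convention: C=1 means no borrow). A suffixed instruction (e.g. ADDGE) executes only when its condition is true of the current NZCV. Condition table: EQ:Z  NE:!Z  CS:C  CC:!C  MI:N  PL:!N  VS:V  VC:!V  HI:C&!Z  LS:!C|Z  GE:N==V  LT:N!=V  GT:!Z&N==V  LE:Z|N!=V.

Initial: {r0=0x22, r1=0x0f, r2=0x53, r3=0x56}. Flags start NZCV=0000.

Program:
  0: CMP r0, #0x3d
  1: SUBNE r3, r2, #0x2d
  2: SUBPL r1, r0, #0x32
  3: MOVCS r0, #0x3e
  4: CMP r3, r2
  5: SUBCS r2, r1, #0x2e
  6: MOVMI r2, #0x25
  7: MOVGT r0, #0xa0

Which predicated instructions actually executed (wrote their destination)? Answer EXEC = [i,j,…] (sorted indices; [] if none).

EXEC = [1,6]

[0] flags=1000 → (cmp)
[1] flags=1000 NE?T → r3=0x26
[2] flags=1000 PL?F → skip
[3] flags=1000 CS?F → skip
[4] flags=1000 → (cmp)
[5] flags=1000 CS?F → skip
[6] flags=1000 MI?T → r2=0x25
[7] flags=1000 GT?F → skip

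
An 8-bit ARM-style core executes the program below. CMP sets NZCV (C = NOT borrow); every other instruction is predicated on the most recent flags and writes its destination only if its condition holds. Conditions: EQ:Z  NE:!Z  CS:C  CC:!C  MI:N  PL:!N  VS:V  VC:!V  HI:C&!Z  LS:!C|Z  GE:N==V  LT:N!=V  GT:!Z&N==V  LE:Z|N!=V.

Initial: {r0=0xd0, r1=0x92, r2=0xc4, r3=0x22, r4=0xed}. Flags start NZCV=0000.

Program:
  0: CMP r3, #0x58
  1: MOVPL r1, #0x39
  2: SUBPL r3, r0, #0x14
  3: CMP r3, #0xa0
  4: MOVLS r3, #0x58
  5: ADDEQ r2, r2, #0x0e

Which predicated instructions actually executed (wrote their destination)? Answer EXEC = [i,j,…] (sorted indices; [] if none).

0: ✓ CMP  NZCV=1000
1: · MOVPL
2: · SUBPL
3: ✓ CMP  NZCV=1001
4: ✓ MOVLS  r3←0x58
5: · ADDEQ

EXEC = [4]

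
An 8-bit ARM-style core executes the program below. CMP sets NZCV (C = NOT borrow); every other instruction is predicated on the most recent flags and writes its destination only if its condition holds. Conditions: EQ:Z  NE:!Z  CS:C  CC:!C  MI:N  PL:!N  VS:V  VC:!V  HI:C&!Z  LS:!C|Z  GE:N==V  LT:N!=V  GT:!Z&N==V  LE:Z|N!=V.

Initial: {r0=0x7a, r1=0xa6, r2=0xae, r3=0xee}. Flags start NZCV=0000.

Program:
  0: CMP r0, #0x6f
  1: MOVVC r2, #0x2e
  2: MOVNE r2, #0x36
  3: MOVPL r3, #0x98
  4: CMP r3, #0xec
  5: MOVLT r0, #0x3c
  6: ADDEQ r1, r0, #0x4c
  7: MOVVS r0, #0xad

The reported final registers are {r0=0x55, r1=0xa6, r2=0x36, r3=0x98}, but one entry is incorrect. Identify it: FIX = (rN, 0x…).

FIX = (r0, 0x3c)

[0] flags=0010 → (cmp)
[1] flags=0010 VC?T → r2=0x2e
[2] flags=0010 NE?T → r2=0x36
[3] flags=0010 PL?T → r3=0x98
[4] flags=1000 → (cmp)
[5] flags=1000 LT?T → r0=0x3c
[6] flags=1000 EQ?F → skip
[7] flags=1000 VS?F → skip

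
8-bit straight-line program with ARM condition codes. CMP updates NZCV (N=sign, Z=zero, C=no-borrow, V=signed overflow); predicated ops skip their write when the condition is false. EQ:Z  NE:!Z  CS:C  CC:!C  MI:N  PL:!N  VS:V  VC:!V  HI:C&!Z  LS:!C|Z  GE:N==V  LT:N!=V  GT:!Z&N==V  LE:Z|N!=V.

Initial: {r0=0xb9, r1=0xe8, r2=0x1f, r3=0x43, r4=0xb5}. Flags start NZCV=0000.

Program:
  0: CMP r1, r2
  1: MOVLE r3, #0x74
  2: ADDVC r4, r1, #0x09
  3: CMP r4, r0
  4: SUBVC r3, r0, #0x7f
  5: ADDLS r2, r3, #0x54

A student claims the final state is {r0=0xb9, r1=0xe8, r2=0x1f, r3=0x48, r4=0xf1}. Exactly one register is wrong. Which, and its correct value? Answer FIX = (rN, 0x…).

FIX = (r3, 0x3a)

[0] flags=1010 → (cmp)
[1] flags=1010 LE?T → r3=0x74
[2] flags=1010 VC?T → r4=0xf1
[3] flags=0010 → (cmp)
[4] flags=0010 VC?T → r3=0x3a
[5] flags=0010 LS?F → skip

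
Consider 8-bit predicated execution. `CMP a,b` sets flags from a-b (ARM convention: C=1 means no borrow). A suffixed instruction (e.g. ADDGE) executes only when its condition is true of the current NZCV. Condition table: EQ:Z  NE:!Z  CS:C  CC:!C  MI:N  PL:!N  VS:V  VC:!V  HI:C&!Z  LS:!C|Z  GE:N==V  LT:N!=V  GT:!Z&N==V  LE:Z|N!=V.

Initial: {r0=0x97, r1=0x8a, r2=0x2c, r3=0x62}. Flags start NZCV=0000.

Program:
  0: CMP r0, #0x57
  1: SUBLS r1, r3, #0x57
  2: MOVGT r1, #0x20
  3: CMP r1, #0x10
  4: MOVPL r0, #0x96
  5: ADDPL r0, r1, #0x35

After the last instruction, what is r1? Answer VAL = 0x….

0: ✓ CMP  NZCV=0011
1: · SUBLS
2: · MOVGT
3: ✓ CMP  NZCV=0011
4: ✓ MOVPL  r0←0x96
5: ✓ ADDPL  r0←0xbf

VAL = 0x8a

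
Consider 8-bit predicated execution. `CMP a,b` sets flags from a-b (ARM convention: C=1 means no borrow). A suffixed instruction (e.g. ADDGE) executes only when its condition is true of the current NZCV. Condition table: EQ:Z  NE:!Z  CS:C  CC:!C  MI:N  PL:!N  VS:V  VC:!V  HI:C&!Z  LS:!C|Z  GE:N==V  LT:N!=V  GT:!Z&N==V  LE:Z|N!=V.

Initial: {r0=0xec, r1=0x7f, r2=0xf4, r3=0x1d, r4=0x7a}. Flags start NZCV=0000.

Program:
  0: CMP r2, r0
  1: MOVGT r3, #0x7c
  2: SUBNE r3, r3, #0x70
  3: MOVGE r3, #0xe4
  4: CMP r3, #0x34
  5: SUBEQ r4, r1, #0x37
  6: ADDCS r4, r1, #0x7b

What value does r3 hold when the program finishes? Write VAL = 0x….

VAL = 0xe4

[0] flags=0010 → (cmp)
[1] flags=0010 GT?T → r3=0x7c
[2] flags=0010 NE?T → r3=0x0c
[3] flags=0010 GE?T → r3=0xe4
[4] flags=1010 → (cmp)
[5] flags=1010 EQ?F → skip
[6] flags=1010 CS?T → r4=0xfa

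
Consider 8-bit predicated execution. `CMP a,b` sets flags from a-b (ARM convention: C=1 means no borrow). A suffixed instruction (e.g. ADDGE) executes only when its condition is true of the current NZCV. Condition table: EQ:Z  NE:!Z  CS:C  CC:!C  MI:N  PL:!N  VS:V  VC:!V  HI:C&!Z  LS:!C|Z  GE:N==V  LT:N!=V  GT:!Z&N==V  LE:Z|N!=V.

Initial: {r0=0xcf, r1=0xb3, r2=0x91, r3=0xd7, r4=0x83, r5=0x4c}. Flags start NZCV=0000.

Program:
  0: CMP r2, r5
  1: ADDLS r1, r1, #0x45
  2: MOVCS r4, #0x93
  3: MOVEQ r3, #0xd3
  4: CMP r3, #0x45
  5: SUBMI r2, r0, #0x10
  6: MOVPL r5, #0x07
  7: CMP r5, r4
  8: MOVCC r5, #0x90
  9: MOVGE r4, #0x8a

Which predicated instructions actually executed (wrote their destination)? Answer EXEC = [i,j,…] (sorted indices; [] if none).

0: ✓ CMP  NZCV=0011
1: · ADDLS
2: ✓ MOVCS  r4←0x93
3: · MOVEQ
4: ✓ CMP  NZCV=1010
5: ✓ SUBMI  r2←0xbf
6: · MOVPL
7: ✓ CMP  NZCV=1001
8: ✓ MOVCC  r5←0x90
9: ✓ MOVGE  r4←0x8a

EXEC = [2,5,8,9]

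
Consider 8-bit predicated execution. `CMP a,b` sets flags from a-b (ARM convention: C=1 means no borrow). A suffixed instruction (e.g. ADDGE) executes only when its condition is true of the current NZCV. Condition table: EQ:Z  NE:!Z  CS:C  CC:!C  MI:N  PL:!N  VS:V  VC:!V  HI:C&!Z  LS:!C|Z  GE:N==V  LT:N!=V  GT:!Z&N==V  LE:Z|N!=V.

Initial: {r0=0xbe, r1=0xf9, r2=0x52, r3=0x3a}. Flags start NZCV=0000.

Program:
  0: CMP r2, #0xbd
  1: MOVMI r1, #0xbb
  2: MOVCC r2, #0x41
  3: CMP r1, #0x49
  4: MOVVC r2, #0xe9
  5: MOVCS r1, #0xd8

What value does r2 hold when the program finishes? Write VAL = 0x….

0: ✓ CMP  NZCV=1001
1: ✓ MOVMI  r1←0xbb
2: ✓ MOVCC  r2←0x41
3: ✓ CMP  NZCV=0011
4: · MOVVC
5: ✓ MOVCS  r1←0xd8

VAL = 0x41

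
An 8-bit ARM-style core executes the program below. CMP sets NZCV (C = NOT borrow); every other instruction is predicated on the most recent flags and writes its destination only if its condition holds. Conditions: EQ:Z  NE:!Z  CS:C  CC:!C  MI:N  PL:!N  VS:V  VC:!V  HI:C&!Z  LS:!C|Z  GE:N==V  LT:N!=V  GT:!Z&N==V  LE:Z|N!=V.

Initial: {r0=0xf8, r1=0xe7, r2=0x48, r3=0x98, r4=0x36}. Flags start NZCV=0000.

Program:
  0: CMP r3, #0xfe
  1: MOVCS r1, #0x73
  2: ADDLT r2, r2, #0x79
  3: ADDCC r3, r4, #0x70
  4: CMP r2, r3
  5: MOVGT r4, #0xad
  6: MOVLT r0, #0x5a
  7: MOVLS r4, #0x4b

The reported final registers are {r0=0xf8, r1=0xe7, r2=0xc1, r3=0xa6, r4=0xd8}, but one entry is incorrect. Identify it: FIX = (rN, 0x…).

0: ✓ CMP  NZCV=1000
1: · MOVCS
2: ✓ ADDLT  r2←0xc1
3: ✓ ADDCC  r3←0xa6
4: ✓ CMP  NZCV=0010
5: ✓ MOVGT  r4←0xad
6: · MOVLT
7: · MOVLS

FIX = (r4, 0xad)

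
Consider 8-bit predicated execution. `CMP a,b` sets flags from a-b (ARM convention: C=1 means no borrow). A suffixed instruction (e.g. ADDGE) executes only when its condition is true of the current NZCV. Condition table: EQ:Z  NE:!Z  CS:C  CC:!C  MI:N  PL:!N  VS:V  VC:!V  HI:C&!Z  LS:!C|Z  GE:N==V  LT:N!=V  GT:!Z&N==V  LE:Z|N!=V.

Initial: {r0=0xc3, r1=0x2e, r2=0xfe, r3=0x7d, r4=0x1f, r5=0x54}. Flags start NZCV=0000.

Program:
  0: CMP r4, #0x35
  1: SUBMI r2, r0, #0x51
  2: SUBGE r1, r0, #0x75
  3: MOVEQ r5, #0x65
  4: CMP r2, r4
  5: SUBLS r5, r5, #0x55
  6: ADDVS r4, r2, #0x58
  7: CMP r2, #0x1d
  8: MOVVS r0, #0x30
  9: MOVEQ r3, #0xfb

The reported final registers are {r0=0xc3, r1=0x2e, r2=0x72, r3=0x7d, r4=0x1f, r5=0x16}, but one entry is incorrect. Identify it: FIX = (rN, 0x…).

FIX = (r5, 0x54)

0: ✓ CMP  NZCV=1000
1: ✓ SUBMI  r2←0x72
2: · SUBGE
3: · MOVEQ
4: ✓ CMP  NZCV=0010
5: · SUBLS
6: · ADDVS
7: ✓ CMP  NZCV=0010
8: · MOVVS
9: · MOVEQ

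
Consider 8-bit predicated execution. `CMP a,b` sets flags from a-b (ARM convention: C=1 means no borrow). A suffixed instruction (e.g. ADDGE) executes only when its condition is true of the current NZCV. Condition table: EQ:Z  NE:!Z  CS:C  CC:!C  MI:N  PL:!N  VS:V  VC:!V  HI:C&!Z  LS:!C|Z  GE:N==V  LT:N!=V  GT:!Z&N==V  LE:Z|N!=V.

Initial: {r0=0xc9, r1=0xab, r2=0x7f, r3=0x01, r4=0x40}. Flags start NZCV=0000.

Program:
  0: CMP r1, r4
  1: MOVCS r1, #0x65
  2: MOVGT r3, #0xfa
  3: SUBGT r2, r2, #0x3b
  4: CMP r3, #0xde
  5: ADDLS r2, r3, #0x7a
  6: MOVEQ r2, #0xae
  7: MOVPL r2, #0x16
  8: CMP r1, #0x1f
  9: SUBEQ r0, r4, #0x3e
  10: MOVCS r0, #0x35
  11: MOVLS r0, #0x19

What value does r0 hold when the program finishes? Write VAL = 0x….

[0] flags=0011 → (cmp)
[1] flags=0011 CS?T → r1=0x65
[2] flags=0011 GT?F → skip
[3] flags=0011 GT?F → skip
[4] flags=0000 → (cmp)
[5] flags=0000 LS?T → r2=0x7b
[6] flags=0000 EQ?F → skip
[7] flags=0000 PL?T → r2=0x16
[8] flags=0010 → (cmp)
[9] flags=0010 EQ?F → skip
[10] flags=0010 CS?T → r0=0x35
[11] flags=0010 LS?F → skip

VAL = 0x35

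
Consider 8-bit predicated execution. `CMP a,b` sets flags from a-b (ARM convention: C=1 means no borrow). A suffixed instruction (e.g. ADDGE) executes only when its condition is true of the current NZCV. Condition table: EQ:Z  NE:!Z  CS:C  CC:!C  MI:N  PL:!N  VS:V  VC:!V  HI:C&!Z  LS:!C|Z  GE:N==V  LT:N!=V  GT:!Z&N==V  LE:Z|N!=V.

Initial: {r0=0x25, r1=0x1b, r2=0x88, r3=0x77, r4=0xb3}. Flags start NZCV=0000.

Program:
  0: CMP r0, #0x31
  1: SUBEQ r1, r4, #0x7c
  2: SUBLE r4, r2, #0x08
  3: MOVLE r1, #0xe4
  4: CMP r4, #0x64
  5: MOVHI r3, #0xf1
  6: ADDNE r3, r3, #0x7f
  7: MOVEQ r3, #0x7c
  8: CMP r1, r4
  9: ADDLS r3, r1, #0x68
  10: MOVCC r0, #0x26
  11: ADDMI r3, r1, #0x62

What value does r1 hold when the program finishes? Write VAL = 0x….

VAL = 0xe4

[0] flags=1000 → (cmp)
[1] flags=1000 EQ?F → skip
[2] flags=1000 LE?T → r4=0x80
[3] flags=1000 LE?T → r1=0xe4
[4] flags=0011 → (cmp)
[5] flags=0011 HI?T → r3=0xf1
[6] flags=0011 NE?T → r3=0x70
[7] flags=0011 EQ?F → skip
[8] flags=0010 → (cmp)
[9] flags=0010 LS?F → skip
[10] flags=0010 CC?F → skip
[11] flags=0010 MI?F → skip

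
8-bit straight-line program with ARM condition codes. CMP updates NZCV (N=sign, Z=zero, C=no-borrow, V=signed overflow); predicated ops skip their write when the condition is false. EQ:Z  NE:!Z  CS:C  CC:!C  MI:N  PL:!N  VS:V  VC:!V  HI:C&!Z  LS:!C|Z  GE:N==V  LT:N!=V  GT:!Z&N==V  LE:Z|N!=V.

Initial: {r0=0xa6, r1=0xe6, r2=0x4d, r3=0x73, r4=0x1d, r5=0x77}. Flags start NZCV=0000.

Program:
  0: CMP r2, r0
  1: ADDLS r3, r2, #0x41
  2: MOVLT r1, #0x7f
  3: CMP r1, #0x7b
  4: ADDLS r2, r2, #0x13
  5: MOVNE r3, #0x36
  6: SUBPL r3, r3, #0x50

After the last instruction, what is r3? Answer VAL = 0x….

0: ✓ CMP  NZCV=1001
1: ✓ ADDLS  r3←0x8e
2: · MOVLT
3: ✓ CMP  NZCV=0011
4: · ADDLS
5: ✓ MOVNE  r3←0x36
6: ✓ SUBPL  r3←0xe6

VAL = 0xe6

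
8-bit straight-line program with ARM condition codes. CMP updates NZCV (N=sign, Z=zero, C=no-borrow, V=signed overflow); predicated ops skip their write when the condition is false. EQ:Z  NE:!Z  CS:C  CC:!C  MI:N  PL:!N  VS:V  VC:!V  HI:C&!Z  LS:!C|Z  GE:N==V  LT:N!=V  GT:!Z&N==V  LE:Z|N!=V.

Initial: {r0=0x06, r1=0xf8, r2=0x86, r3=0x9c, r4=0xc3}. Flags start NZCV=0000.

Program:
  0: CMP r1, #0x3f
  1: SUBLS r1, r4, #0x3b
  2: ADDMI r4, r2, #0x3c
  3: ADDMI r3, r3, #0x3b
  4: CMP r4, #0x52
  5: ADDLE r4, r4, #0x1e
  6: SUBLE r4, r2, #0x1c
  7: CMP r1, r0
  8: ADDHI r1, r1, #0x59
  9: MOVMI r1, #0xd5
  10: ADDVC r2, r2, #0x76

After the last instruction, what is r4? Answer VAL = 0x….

0: ✓ CMP  NZCV=1010
1: · SUBLS
2: ✓ ADDMI  r4←0xc2
3: ✓ ADDMI  r3←0xd7
4: ✓ CMP  NZCV=0011
5: ✓ ADDLE  r4←0xe0
6: ✓ SUBLE  r4←0x6a
7: ✓ CMP  NZCV=1010
8: ✓ ADDHI  r1←0x51
9: ✓ MOVMI  r1←0xd5
10: ✓ ADDVC  r2←0xfc

VAL = 0x6a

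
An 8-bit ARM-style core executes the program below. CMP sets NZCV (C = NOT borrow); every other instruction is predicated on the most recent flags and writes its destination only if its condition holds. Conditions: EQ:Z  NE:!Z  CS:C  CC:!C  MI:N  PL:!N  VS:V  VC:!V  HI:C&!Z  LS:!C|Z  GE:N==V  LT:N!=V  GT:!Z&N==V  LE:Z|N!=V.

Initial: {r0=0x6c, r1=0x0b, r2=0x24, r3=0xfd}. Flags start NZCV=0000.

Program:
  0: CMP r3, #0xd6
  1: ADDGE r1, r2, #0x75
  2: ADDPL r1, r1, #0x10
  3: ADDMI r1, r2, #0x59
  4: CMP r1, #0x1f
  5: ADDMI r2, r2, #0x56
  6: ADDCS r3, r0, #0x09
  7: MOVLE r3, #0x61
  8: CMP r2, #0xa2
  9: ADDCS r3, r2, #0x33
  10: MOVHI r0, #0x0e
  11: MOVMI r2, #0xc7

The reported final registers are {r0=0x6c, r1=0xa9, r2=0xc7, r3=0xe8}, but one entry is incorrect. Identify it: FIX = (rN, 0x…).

0: ✓ CMP  NZCV=0010
1: ✓ ADDGE  r1←0x99
2: ✓ ADDPL  r1←0xa9
3: · ADDMI
4: ✓ CMP  NZCV=1010
5: ✓ ADDMI  r2←0x7a
6: ✓ ADDCS  r3←0x75
7: ✓ MOVLE  r3←0x61
8: ✓ CMP  NZCV=1001
9: · ADDCS
10: · MOVHI
11: ✓ MOVMI  r2←0xc7

FIX = (r3, 0x61)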